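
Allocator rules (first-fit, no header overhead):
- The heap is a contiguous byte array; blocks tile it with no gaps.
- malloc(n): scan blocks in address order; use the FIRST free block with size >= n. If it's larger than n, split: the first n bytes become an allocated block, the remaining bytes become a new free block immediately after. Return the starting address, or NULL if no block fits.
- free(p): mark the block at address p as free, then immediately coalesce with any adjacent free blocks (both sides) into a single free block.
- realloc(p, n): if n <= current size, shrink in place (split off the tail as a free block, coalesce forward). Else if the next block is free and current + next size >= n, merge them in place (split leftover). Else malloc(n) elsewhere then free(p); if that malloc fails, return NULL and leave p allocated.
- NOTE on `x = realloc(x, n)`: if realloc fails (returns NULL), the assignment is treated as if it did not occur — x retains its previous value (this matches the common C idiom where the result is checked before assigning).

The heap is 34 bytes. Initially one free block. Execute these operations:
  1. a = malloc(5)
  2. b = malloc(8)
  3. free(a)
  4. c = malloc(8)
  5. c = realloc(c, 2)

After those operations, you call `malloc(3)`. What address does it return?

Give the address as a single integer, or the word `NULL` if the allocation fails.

Op 1: a = malloc(5) -> a = 0; heap: [0-4 ALLOC][5-33 FREE]
Op 2: b = malloc(8) -> b = 5; heap: [0-4 ALLOC][5-12 ALLOC][13-33 FREE]
Op 3: free(a) -> (freed a); heap: [0-4 FREE][5-12 ALLOC][13-33 FREE]
Op 4: c = malloc(8) -> c = 13; heap: [0-4 FREE][5-12 ALLOC][13-20 ALLOC][21-33 FREE]
Op 5: c = realloc(c, 2) -> c = 13; heap: [0-4 FREE][5-12 ALLOC][13-14 ALLOC][15-33 FREE]
malloc(3): first-fit scan over [0-4 FREE][5-12 ALLOC][13-14 ALLOC][15-33 FREE] -> 0

Answer: 0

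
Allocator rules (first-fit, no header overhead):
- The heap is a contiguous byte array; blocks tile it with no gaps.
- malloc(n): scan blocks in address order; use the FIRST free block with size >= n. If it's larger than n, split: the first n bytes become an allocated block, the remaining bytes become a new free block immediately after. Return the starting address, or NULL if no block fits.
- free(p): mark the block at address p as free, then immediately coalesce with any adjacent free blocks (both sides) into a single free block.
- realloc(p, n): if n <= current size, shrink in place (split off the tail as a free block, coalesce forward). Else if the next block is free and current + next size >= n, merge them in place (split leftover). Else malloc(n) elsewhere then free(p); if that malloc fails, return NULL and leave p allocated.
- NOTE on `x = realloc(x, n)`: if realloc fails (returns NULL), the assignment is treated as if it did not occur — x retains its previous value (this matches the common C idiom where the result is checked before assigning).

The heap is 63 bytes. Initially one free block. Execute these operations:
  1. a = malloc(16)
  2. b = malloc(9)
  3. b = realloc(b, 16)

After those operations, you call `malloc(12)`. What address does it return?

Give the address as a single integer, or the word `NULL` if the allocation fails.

Answer: 32

Derivation:
Op 1: a = malloc(16) -> a = 0; heap: [0-15 ALLOC][16-62 FREE]
Op 2: b = malloc(9) -> b = 16; heap: [0-15 ALLOC][16-24 ALLOC][25-62 FREE]
Op 3: b = realloc(b, 16) -> b = 16; heap: [0-15 ALLOC][16-31 ALLOC][32-62 FREE]
malloc(12): first-fit scan over [0-15 ALLOC][16-31 ALLOC][32-62 FREE] -> 32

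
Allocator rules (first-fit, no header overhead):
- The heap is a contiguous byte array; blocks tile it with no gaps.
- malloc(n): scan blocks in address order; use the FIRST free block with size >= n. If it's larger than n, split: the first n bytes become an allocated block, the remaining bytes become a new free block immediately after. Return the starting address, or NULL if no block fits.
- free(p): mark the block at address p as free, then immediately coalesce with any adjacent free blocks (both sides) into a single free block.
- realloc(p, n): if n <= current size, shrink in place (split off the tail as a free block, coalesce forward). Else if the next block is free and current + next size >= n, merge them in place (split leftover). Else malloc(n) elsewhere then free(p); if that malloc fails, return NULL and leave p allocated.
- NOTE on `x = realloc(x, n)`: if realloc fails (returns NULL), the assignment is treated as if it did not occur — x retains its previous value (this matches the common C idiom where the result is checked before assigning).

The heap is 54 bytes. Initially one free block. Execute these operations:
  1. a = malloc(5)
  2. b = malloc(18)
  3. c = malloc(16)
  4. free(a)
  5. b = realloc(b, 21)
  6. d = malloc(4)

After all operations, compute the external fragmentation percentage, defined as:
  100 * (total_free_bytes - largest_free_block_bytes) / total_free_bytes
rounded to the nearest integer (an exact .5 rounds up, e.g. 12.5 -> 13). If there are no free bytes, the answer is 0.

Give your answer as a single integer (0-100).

Op 1: a = malloc(5) -> a = 0; heap: [0-4 ALLOC][5-53 FREE]
Op 2: b = malloc(18) -> b = 5; heap: [0-4 ALLOC][5-22 ALLOC][23-53 FREE]
Op 3: c = malloc(16) -> c = 23; heap: [0-4 ALLOC][5-22 ALLOC][23-38 ALLOC][39-53 FREE]
Op 4: free(a) -> (freed a); heap: [0-4 FREE][5-22 ALLOC][23-38 ALLOC][39-53 FREE]
Op 5: b = realloc(b, 21) -> NULL (b unchanged); heap: [0-4 FREE][5-22 ALLOC][23-38 ALLOC][39-53 FREE]
Op 6: d = malloc(4) -> d = 0; heap: [0-3 ALLOC][4-4 FREE][5-22 ALLOC][23-38 ALLOC][39-53 FREE]
Free blocks: [1 15] total_free=16 largest=15 -> 100*(16-15)/16 = 100/16 = 6.25 -> rounds to 6

Answer: 6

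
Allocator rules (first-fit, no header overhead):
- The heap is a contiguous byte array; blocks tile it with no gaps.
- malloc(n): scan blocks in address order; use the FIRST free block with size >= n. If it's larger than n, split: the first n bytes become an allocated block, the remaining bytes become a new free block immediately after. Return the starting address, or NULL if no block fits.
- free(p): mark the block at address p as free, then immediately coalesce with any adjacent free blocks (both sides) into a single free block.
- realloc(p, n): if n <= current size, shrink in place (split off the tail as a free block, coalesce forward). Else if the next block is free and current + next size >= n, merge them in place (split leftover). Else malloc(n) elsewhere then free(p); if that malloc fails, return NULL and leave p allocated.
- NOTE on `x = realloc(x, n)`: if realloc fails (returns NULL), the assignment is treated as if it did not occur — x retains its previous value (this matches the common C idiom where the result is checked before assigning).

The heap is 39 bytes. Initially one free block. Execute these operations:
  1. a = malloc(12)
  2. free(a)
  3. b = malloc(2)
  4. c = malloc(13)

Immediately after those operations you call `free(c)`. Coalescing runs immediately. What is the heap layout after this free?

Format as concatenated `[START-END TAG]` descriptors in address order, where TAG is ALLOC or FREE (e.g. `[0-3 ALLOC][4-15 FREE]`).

Op 1: a = malloc(12) -> a = 0; heap: [0-11 ALLOC][12-38 FREE]
Op 2: free(a) -> (freed a); heap: [0-38 FREE]
Op 3: b = malloc(2) -> b = 0; heap: [0-1 ALLOC][2-38 FREE]
Op 4: c = malloc(13) -> c = 2; heap: [0-1 ALLOC][2-14 ALLOC][15-38 FREE]
free(c): c = 2 -> block [2-14 ALLOC]; mark free, coalesce with adjacent free neighbors -> [0-1 ALLOC][2-38 FREE]

Answer: [0-1 ALLOC][2-38 FREE]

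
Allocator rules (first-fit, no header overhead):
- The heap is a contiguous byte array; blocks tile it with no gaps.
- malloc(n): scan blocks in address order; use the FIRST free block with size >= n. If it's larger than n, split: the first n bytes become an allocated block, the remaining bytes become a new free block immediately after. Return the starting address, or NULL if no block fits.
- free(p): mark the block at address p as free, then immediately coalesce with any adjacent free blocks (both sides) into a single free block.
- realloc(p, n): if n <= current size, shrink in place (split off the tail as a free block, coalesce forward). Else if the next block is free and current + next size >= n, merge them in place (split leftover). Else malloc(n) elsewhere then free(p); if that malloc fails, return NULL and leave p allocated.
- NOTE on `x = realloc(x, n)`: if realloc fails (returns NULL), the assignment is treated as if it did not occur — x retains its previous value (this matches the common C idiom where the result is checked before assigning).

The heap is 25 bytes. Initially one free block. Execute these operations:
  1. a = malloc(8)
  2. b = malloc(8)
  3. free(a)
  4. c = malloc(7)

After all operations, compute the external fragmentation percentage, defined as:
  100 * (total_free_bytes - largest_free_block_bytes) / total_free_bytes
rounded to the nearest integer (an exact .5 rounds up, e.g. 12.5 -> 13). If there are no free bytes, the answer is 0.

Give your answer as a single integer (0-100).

Op 1: a = malloc(8) -> a = 0; heap: [0-7 ALLOC][8-24 FREE]
Op 2: b = malloc(8) -> b = 8; heap: [0-7 ALLOC][8-15 ALLOC][16-24 FREE]
Op 3: free(a) -> (freed a); heap: [0-7 FREE][8-15 ALLOC][16-24 FREE]
Op 4: c = malloc(7) -> c = 0; heap: [0-6 ALLOC][7-7 FREE][8-15 ALLOC][16-24 FREE]
Free blocks: [1 9] total_free=10 largest=9 -> 100*(10-9)/10 = 100/10 = 10

Answer: 10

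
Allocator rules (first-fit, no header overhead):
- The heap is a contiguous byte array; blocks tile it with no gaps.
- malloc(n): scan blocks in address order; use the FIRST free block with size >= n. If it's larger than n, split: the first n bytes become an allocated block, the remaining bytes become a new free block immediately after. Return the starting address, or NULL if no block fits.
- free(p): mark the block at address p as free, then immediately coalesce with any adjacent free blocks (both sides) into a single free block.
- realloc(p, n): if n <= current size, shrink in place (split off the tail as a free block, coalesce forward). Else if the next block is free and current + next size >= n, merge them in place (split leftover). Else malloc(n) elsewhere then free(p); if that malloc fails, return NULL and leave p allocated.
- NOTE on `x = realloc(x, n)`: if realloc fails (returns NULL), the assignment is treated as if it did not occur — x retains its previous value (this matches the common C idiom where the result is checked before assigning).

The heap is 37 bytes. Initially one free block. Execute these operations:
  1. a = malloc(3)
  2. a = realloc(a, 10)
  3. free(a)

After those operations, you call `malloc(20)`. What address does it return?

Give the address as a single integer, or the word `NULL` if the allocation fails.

Answer: 0

Derivation:
Op 1: a = malloc(3) -> a = 0; heap: [0-2 ALLOC][3-36 FREE]
Op 2: a = realloc(a, 10) -> a = 0; heap: [0-9 ALLOC][10-36 FREE]
Op 3: free(a) -> (freed a); heap: [0-36 FREE]
malloc(20): first-fit scan over [0-36 FREE] -> 0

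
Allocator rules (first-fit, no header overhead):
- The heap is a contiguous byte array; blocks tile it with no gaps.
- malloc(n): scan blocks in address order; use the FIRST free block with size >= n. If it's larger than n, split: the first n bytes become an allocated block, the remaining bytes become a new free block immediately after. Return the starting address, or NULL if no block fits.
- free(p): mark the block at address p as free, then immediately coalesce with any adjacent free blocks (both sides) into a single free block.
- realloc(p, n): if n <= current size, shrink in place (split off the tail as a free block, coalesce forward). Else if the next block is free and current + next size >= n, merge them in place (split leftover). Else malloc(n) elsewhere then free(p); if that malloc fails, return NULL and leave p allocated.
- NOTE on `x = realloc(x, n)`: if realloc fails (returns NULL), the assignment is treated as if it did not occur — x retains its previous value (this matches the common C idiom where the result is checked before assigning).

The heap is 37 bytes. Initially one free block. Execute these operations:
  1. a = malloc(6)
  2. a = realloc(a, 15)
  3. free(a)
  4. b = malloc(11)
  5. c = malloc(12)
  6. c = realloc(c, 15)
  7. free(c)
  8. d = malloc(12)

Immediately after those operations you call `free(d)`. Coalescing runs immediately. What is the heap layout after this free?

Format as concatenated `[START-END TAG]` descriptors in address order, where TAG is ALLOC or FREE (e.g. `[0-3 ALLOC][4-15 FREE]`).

Op 1: a = malloc(6) -> a = 0; heap: [0-5 ALLOC][6-36 FREE]
Op 2: a = realloc(a, 15) -> a = 0; heap: [0-14 ALLOC][15-36 FREE]
Op 3: free(a) -> (freed a); heap: [0-36 FREE]
Op 4: b = malloc(11) -> b = 0; heap: [0-10 ALLOC][11-36 FREE]
Op 5: c = malloc(12) -> c = 11; heap: [0-10 ALLOC][11-22 ALLOC][23-36 FREE]
Op 6: c = realloc(c, 15) -> c = 11; heap: [0-10 ALLOC][11-25 ALLOC][26-36 FREE]
Op 7: free(c) -> (freed c); heap: [0-10 ALLOC][11-36 FREE]
Op 8: d = malloc(12) -> d = 11; heap: [0-10 ALLOC][11-22 ALLOC][23-36 FREE]
free(d): d = 11 -> block [11-22 ALLOC]; mark free, coalesce with adjacent free neighbors -> [0-10 ALLOC][11-36 FREE]

Answer: [0-10 ALLOC][11-36 FREE]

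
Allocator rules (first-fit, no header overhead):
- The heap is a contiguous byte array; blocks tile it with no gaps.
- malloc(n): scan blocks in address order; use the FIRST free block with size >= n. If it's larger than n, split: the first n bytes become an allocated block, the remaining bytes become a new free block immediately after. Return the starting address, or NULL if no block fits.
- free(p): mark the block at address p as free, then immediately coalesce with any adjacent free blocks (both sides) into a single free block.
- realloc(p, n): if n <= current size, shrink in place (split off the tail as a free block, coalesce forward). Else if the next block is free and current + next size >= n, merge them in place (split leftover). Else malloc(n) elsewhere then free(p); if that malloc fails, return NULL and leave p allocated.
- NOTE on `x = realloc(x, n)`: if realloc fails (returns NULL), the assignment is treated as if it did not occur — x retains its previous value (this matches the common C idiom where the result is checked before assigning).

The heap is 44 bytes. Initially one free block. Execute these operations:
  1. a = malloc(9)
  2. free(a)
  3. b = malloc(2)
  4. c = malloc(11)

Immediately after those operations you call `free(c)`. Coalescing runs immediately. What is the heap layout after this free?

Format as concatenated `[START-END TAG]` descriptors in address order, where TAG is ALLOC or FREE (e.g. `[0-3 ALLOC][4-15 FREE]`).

Answer: [0-1 ALLOC][2-43 FREE]

Derivation:
Op 1: a = malloc(9) -> a = 0; heap: [0-8 ALLOC][9-43 FREE]
Op 2: free(a) -> (freed a); heap: [0-43 FREE]
Op 3: b = malloc(2) -> b = 0; heap: [0-1 ALLOC][2-43 FREE]
Op 4: c = malloc(11) -> c = 2; heap: [0-1 ALLOC][2-12 ALLOC][13-43 FREE]
free(c): c = 2 -> block [2-12 ALLOC]; mark free, coalesce with adjacent free neighbors -> [0-1 ALLOC][2-43 FREE]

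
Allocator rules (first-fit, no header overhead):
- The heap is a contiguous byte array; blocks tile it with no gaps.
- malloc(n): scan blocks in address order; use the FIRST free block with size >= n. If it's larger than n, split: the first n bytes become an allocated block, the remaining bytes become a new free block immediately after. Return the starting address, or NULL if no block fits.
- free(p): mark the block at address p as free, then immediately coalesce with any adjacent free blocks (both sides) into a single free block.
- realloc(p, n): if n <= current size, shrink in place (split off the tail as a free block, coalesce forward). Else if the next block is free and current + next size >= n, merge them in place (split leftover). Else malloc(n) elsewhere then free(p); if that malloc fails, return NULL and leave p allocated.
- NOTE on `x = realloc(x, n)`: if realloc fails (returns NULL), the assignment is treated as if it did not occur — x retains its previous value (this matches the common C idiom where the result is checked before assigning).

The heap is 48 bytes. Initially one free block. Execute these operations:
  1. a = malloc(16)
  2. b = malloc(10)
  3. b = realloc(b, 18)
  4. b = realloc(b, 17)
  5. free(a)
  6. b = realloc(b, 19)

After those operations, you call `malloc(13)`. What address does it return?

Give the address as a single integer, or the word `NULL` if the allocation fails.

Answer: 0

Derivation:
Op 1: a = malloc(16) -> a = 0; heap: [0-15 ALLOC][16-47 FREE]
Op 2: b = malloc(10) -> b = 16; heap: [0-15 ALLOC][16-25 ALLOC][26-47 FREE]
Op 3: b = realloc(b, 18) -> b = 16; heap: [0-15 ALLOC][16-33 ALLOC][34-47 FREE]
Op 4: b = realloc(b, 17) -> b = 16; heap: [0-15 ALLOC][16-32 ALLOC][33-47 FREE]
Op 5: free(a) -> (freed a); heap: [0-15 FREE][16-32 ALLOC][33-47 FREE]
Op 6: b = realloc(b, 19) -> b = 16; heap: [0-15 FREE][16-34 ALLOC][35-47 FREE]
malloc(13): first-fit scan over [0-15 FREE][16-34 ALLOC][35-47 FREE] -> 0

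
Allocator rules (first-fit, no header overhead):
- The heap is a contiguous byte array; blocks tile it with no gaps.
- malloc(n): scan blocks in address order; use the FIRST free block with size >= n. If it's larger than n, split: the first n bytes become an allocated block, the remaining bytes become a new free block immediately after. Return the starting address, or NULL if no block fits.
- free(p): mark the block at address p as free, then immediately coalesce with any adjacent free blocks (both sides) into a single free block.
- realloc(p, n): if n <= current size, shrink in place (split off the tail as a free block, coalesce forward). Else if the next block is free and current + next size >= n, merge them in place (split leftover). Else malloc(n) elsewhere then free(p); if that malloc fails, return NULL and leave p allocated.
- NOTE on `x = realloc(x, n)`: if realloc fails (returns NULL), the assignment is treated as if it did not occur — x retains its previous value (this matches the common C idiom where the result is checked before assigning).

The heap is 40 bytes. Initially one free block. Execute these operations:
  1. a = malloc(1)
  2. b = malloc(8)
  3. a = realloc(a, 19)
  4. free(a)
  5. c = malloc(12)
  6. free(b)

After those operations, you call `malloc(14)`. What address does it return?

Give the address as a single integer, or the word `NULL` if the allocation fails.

Answer: 21

Derivation:
Op 1: a = malloc(1) -> a = 0; heap: [0-0 ALLOC][1-39 FREE]
Op 2: b = malloc(8) -> b = 1; heap: [0-0 ALLOC][1-8 ALLOC][9-39 FREE]
Op 3: a = realloc(a, 19) -> a = 9; heap: [0-0 FREE][1-8 ALLOC][9-27 ALLOC][28-39 FREE]
Op 4: free(a) -> (freed a); heap: [0-0 FREE][1-8 ALLOC][9-39 FREE]
Op 5: c = malloc(12) -> c = 9; heap: [0-0 FREE][1-8 ALLOC][9-20 ALLOC][21-39 FREE]
Op 6: free(b) -> (freed b); heap: [0-8 FREE][9-20 ALLOC][21-39 FREE]
malloc(14): first-fit scan over [0-8 FREE][9-20 ALLOC][21-39 FREE] -> 21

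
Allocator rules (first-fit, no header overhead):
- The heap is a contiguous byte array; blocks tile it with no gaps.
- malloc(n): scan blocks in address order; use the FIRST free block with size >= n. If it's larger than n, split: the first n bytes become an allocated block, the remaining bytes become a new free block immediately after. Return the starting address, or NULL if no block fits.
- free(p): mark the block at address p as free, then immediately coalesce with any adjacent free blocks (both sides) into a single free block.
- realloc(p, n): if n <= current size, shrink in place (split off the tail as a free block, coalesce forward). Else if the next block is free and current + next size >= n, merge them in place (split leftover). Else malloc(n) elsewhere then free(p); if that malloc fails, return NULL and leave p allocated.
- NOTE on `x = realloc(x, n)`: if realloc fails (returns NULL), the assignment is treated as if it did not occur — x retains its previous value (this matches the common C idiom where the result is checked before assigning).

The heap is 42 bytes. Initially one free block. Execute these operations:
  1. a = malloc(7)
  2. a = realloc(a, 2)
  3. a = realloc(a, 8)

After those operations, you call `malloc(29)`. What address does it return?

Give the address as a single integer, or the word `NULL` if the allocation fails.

Op 1: a = malloc(7) -> a = 0; heap: [0-6 ALLOC][7-41 FREE]
Op 2: a = realloc(a, 2) -> a = 0; heap: [0-1 ALLOC][2-41 FREE]
Op 3: a = realloc(a, 8) -> a = 0; heap: [0-7 ALLOC][8-41 FREE]
malloc(29): first-fit scan over [0-7 ALLOC][8-41 FREE] -> 8

Answer: 8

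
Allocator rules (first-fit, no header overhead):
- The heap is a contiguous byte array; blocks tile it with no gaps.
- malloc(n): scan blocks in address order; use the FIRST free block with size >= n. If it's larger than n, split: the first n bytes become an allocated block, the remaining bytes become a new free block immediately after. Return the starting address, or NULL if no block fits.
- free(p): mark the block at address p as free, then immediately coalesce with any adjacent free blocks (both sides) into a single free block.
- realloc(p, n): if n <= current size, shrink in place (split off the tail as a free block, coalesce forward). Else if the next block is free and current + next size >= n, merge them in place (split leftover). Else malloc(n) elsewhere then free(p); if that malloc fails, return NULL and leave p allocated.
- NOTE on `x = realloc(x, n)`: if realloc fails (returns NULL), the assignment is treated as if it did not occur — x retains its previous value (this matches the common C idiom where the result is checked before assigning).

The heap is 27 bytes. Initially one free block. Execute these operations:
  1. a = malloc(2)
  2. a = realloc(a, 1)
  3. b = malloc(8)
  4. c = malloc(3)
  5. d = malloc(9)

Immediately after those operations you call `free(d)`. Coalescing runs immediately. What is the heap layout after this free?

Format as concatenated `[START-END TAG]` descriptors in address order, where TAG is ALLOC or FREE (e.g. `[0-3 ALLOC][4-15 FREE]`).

Op 1: a = malloc(2) -> a = 0; heap: [0-1 ALLOC][2-26 FREE]
Op 2: a = realloc(a, 1) -> a = 0; heap: [0-0 ALLOC][1-26 FREE]
Op 3: b = malloc(8) -> b = 1; heap: [0-0 ALLOC][1-8 ALLOC][9-26 FREE]
Op 4: c = malloc(3) -> c = 9; heap: [0-0 ALLOC][1-8 ALLOC][9-11 ALLOC][12-26 FREE]
Op 5: d = malloc(9) -> d = 12; heap: [0-0 ALLOC][1-8 ALLOC][9-11 ALLOC][12-20 ALLOC][21-26 FREE]
free(d): d = 12 -> block [12-20 ALLOC]; mark free, coalesce with adjacent free neighbors -> [0-0 ALLOC][1-8 ALLOC][9-11 ALLOC][12-26 FREE]

Answer: [0-0 ALLOC][1-8 ALLOC][9-11 ALLOC][12-26 FREE]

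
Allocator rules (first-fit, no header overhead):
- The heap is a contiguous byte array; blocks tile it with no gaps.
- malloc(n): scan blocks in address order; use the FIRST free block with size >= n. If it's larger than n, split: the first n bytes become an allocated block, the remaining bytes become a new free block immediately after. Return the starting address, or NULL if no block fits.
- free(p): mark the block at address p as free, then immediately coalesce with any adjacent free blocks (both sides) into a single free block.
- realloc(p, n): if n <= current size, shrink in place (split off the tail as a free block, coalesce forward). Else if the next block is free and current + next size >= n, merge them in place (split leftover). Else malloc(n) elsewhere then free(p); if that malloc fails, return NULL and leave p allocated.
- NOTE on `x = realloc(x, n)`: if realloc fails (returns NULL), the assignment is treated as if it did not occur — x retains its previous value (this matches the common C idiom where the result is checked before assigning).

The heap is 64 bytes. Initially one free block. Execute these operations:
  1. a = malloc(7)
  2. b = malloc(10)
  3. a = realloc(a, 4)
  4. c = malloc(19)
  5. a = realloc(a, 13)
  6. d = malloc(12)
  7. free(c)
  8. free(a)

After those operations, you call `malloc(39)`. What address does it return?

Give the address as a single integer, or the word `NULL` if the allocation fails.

Answer: NULL

Derivation:
Op 1: a = malloc(7) -> a = 0; heap: [0-6 ALLOC][7-63 FREE]
Op 2: b = malloc(10) -> b = 7; heap: [0-6 ALLOC][7-16 ALLOC][17-63 FREE]
Op 3: a = realloc(a, 4) -> a = 0; heap: [0-3 ALLOC][4-6 FREE][7-16 ALLOC][17-63 FREE]
Op 4: c = malloc(19) -> c = 17; heap: [0-3 ALLOC][4-6 FREE][7-16 ALLOC][17-35 ALLOC][36-63 FREE]
Op 5: a = realloc(a, 13) -> a = 36; heap: [0-6 FREE][7-16 ALLOC][17-35 ALLOC][36-48 ALLOC][49-63 FREE]
Op 6: d = malloc(12) -> d = 49; heap: [0-6 FREE][7-16 ALLOC][17-35 ALLOC][36-48 ALLOC][49-60 ALLOC][61-63 FREE]
Op 7: free(c) -> (freed c); heap: [0-6 FREE][7-16 ALLOC][17-35 FREE][36-48 ALLOC][49-60 ALLOC][61-63 FREE]
Op 8: free(a) -> (freed a); heap: [0-6 FREE][7-16 ALLOC][17-48 FREE][49-60 ALLOC][61-63 FREE]
malloc(39): first-fit scan over [0-6 FREE][7-16 ALLOC][17-48 FREE][49-60 ALLOC][61-63 FREE] -> NULL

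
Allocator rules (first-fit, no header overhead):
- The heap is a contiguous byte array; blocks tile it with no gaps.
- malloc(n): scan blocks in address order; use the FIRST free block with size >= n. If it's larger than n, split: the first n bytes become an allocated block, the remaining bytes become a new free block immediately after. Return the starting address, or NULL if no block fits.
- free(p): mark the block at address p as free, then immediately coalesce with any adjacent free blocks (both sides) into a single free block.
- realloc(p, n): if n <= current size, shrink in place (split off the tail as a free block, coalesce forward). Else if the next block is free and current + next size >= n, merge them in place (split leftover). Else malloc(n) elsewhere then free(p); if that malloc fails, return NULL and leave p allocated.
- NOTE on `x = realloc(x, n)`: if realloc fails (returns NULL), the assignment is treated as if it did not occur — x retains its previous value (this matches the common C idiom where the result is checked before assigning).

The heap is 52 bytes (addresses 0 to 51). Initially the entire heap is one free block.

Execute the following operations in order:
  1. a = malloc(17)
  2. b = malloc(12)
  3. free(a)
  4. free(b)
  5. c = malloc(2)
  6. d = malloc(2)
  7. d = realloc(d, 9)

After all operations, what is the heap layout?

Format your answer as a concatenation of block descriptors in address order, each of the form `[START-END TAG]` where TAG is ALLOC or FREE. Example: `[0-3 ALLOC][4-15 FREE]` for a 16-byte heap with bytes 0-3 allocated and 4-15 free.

Op 1: a = malloc(17) -> a = 0; heap: [0-16 ALLOC][17-51 FREE]
Op 2: b = malloc(12) -> b = 17; heap: [0-16 ALLOC][17-28 ALLOC][29-51 FREE]
Op 3: free(a) -> (freed a); heap: [0-16 FREE][17-28 ALLOC][29-51 FREE]
Op 4: free(b) -> (freed b); heap: [0-51 FREE]
Op 5: c = malloc(2) -> c = 0; heap: [0-1 ALLOC][2-51 FREE]
Op 6: d = malloc(2) -> d = 2; heap: [0-1 ALLOC][2-3 ALLOC][4-51 FREE]
Op 7: d = realloc(d, 9) -> d = 2; heap: [0-1 ALLOC][2-10 ALLOC][11-51 FREE]

Answer: [0-1 ALLOC][2-10 ALLOC][11-51 FREE]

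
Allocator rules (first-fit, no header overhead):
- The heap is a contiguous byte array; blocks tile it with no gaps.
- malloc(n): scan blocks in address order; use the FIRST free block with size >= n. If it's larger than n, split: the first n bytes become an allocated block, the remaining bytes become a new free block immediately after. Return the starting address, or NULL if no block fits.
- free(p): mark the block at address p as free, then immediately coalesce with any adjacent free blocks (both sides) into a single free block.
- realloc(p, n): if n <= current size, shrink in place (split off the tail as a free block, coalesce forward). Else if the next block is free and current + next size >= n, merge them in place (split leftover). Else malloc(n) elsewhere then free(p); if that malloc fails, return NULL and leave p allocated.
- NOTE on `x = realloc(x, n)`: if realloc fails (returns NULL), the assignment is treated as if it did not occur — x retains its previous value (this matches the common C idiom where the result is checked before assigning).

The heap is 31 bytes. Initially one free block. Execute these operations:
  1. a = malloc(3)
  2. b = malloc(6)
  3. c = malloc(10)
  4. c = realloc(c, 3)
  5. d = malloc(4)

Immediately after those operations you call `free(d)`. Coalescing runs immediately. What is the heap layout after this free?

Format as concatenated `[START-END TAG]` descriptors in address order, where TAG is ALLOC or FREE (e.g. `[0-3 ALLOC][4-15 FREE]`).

Answer: [0-2 ALLOC][3-8 ALLOC][9-11 ALLOC][12-30 FREE]

Derivation:
Op 1: a = malloc(3) -> a = 0; heap: [0-2 ALLOC][3-30 FREE]
Op 2: b = malloc(6) -> b = 3; heap: [0-2 ALLOC][3-8 ALLOC][9-30 FREE]
Op 3: c = malloc(10) -> c = 9; heap: [0-2 ALLOC][3-8 ALLOC][9-18 ALLOC][19-30 FREE]
Op 4: c = realloc(c, 3) -> c = 9; heap: [0-2 ALLOC][3-8 ALLOC][9-11 ALLOC][12-30 FREE]
Op 5: d = malloc(4) -> d = 12; heap: [0-2 ALLOC][3-8 ALLOC][9-11 ALLOC][12-15 ALLOC][16-30 FREE]
free(d): d = 12 -> block [12-15 ALLOC]; mark free, coalesce with adjacent free neighbors -> [0-2 ALLOC][3-8 ALLOC][9-11 ALLOC][12-30 FREE]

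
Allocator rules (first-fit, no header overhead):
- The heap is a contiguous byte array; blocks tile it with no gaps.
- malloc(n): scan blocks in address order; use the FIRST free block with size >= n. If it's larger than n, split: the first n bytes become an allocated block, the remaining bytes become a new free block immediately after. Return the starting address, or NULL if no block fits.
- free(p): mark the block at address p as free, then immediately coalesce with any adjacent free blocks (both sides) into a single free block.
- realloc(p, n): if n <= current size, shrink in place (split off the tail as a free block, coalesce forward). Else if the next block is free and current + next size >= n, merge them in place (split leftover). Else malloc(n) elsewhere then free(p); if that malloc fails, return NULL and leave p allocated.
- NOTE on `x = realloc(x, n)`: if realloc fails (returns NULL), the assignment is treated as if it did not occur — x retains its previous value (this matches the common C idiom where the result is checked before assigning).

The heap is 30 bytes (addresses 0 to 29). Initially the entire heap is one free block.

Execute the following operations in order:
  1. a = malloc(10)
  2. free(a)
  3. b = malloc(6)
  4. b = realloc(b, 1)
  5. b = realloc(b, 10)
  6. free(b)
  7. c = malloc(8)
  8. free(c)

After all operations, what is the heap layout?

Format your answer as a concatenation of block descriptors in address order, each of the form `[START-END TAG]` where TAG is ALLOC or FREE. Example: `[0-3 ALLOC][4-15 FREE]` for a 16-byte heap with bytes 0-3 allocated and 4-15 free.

Answer: [0-29 FREE]

Derivation:
Op 1: a = malloc(10) -> a = 0; heap: [0-9 ALLOC][10-29 FREE]
Op 2: free(a) -> (freed a); heap: [0-29 FREE]
Op 3: b = malloc(6) -> b = 0; heap: [0-5 ALLOC][6-29 FREE]
Op 4: b = realloc(b, 1) -> b = 0; heap: [0-0 ALLOC][1-29 FREE]
Op 5: b = realloc(b, 10) -> b = 0; heap: [0-9 ALLOC][10-29 FREE]
Op 6: free(b) -> (freed b); heap: [0-29 FREE]
Op 7: c = malloc(8) -> c = 0; heap: [0-7 ALLOC][8-29 FREE]
Op 8: free(c) -> (freed c); heap: [0-29 FREE]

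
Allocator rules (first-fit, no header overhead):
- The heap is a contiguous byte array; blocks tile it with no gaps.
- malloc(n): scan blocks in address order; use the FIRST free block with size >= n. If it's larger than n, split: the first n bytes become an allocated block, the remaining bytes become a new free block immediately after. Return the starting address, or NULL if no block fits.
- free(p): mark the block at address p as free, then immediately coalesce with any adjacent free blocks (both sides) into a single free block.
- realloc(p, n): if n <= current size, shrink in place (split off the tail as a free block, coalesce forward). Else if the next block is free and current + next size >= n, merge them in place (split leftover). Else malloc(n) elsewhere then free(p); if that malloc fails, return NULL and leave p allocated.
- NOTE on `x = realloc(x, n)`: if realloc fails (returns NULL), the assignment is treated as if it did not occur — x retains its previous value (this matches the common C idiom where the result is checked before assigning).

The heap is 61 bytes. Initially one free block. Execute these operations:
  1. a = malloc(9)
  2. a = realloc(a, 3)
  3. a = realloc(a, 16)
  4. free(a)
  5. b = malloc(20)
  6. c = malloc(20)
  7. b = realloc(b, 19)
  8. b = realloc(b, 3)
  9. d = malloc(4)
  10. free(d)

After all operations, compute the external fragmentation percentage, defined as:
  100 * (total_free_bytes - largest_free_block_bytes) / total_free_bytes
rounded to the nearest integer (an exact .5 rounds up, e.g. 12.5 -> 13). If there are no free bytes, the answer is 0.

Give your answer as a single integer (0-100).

Answer: 45

Derivation:
Op 1: a = malloc(9) -> a = 0; heap: [0-8 ALLOC][9-60 FREE]
Op 2: a = realloc(a, 3) -> a = 0; heap: [0-2 ALLOC][3-60 FREE]
Op 3: a = realloc(a, 16) -> a = 0; heap: [0-15 ALLOC][16-60 FREE]
Op 4: free(a) -> (freed a); heap: [0-60 FREE]
Op 5: b = malloc(20) -> b = 0; heap: [0-19 ALLOC][20-60 FREE]
Op 6: c = malloc(20) -> c = 20; heap: [0-19 ALLOC][20-39 ALLOC][40-60 FREE]
Op 7: b = realloc(b, 19) -> b = 0; heap: [0-18 ALLOC][19-19 FREE][20-39 ALLOC][40-60 FREE]
Op 8: b = realloc(b, 3) -> b = 0; heap: [0-2 ALLOC][3-19 FREE][20-39 ALLOC][40-60 FREE]
Op 9: d = malloc(4) -> d = 3; heap: [0-2 ALLOC][3-6 ALLOC][7-19 FREE][20-39 ALLOC][40-60 FREE]
Op 10: free(d) -> (freed d); heap: [0-2 ALLOC][3-19 FREE][20-39 ALLOC][40-60 FREE]
Free blocks: [17 21] total_free=38 largest=21 -> 100*(38-21)/38 = 1700/38 ≈ 44.737 -> rounds to 45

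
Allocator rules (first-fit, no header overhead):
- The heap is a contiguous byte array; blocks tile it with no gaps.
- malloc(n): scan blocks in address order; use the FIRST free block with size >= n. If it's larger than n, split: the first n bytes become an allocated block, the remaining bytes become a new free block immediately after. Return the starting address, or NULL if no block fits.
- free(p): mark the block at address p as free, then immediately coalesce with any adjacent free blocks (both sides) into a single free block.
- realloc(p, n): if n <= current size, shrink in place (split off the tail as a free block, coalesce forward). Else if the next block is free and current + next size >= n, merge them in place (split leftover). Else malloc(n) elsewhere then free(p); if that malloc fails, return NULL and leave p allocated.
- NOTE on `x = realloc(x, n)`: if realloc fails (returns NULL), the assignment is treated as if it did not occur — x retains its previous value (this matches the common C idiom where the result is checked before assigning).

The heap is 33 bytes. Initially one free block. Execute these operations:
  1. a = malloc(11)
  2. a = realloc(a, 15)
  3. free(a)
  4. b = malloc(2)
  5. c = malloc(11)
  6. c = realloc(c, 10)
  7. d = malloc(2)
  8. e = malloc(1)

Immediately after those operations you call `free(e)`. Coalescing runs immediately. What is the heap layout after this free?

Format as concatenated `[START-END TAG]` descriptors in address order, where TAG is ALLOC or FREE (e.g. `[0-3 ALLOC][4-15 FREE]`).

Answer: [0-1 ALLOC][2-11 ALLOC][12-13 ALLOC][14-32 FREE]

Derivation:
Op 1: a = malloc(11) -> a = 0; heap: [0-10 ALLOC][11-32 FREE]
Op 2: a = realloc(a, 15) -> a = 0; heap: [0-14 ALLOC][15-32 FREE]
Op 3: free(a) -> (freed a); heap: [0-32 FREE]
Op 4: b = malloc(2) -> b = 0; heap: [0-1 ALLOC][2-32 FREE]
Op 5: c = malloc(11) -> c = 2; heap: [0-1 ALLOC][2-12 ALLOC][13-32 FREE]
Op 6: c = realloc(c, 10) -> c = 2; heap: [0-1 ALLOC][2-11 ALLOC][12-32 FREE]
Op 7: d = malloc(2) -> d = 12; heap: [0-1 ALLOC][2-11 ALLOC][12-13 ALLOC][14-32 FREE]
Op 8: e = malloc(1) -> e = 14; heap: [0-1 ALLOC][2-11 ALLOC][12-13 ALLOC][14-14 ALLOC][15-32 FREE]
free(e): e = 14 -> block [14-14 ALLOC]; mark free, coalesce with adjacent free neighbors -> [0-1 ALLOC][2-11 ALLOC][12-13 ALLOC][14-32 FREE]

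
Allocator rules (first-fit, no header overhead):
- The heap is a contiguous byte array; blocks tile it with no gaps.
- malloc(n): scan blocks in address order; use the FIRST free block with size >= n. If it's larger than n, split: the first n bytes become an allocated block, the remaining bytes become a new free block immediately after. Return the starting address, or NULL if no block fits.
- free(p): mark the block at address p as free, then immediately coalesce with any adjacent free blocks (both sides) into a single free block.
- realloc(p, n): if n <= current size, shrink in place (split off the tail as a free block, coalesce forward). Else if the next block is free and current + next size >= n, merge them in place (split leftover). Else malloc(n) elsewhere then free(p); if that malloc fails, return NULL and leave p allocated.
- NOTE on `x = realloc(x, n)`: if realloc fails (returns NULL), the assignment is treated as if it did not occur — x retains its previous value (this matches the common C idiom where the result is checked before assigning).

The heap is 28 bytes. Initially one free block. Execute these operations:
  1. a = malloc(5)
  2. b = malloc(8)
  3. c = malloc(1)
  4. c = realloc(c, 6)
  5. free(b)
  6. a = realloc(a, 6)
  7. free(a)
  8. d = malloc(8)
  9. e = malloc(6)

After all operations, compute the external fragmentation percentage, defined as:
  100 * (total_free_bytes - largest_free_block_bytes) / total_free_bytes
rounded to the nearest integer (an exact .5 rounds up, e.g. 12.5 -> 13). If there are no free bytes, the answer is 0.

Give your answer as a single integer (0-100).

Answer: 38

Derivation:
Op 1: a = malloc(5) -> a = 0; heap: [0-4 ALLOC][5-27 FREE]
Op 2: b = malloc(8) -> b = 5; heap: [0-4 ALLOC][5-12 ALLOC][13-27 FREE]
Op 3: c = malloc(1) -> c = 13; heap: [0-4 ALLOC][5-12 ALLOC][13-13 ALLOC][14-27 FREE]
Op 4: c = realloc(c, 6) -> c = 13; heap: [0-4 ALLOC][5-12 ALLOC][13-18 ALLOC][19-27 FREE]
Op 5: free(b) -> (freed b); heap: [0-4 ALLOC][5-12 FREE][13-18 ALLOC][19-27 FREE]
Op 6: a = realloc(a, 6) -> a = 0; heap: [0-5 ALLOC][6-12 FREE][13-18 ALLOC][19-27 FREE]
Op 7: free(a) -> (freed a); heap: [0-12 FREE][13-18 ALLOC][19-27 FREE]
Op 8: d = malloc(8) -> d = 0; heap: [0-7 ALLOC][8-12 FREE][13-18 ALLOC][19-27 FREE]
Op 9: e = malloc(6) -> e = 19; heap: [0-7 ALLOC][8-12 FREE][13-18 ALLOC][19-24 ALLOC][25-27 FREE]
Free blocks: [5 3] total_free=8 largest=5 -> 100*(8-5)/8 = 300/8 = 37.5 -> rounds to 38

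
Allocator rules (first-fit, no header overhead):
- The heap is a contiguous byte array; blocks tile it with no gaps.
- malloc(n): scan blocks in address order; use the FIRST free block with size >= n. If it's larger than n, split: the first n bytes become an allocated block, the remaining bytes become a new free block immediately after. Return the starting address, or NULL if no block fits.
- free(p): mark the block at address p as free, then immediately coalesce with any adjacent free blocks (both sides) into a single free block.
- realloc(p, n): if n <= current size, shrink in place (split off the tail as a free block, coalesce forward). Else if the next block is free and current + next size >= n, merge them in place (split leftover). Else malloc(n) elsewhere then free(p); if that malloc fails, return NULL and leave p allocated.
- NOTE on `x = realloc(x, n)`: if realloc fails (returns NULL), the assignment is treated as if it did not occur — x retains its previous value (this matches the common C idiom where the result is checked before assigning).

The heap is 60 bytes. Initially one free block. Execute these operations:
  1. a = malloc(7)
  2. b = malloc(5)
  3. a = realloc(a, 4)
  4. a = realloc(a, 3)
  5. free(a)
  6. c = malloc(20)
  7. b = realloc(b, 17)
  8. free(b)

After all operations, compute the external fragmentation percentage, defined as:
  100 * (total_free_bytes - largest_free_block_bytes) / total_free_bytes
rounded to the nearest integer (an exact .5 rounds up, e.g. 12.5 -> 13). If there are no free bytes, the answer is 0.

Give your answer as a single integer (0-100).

Op 1: a = malloc(7) -> a = 0; heap: [0-6 ALLOC][7-59 FREE]
Op 2: b = malloc(5) -> b = 7; heap: [0-6 ALLOC][7-11 ALLOC][12-59 FREE]
Op 3: a = realloc(a, 4) -> a = 0; heap: [0-3 ALLOC][4-6 FREE][7-11 ALLOC][12-59 FREE]
Op 4: a = realloc(a, 3) -> a = 0; heap: [0-2 ALLOC][3-6 FREE][7-11 ALLOC][12-59 FREE]
Op 5: free(a) -> (freed a); heap: [0-6 FREE][7-11 ALLOC][12-59 FREE]
Op 6: c = malloc(20) -> c = 12; heap: [0-6 FREE][7-11 ALLOC][12-31 ALLOC][32-59 FREE]
Op 7: b = realloc(b, 17) -> b = 32; heap: [0-11 FREE][12-31 ALLOC][32-48 ALLOC][49-59 FREE]
Op 8: free(b) -> (freed b); heap: [0-11 FREE][12-31 ALLOC][32-59 FREE]
Free blocks: [12 28] total_free=40 largest=28 -> 100*(40-28)/40 = 1200/40 = 30

Answer: 30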